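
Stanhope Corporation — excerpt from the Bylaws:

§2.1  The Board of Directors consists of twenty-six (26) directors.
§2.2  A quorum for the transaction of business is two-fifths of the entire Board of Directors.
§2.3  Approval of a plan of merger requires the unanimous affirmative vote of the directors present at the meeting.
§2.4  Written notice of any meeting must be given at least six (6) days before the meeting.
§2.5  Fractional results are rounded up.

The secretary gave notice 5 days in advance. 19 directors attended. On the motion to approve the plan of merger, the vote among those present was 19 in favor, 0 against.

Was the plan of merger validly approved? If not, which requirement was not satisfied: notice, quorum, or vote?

Notice: 5 days given; 6 required (5 < 6). Not satisfied.
Quorum: 19 present; quorum is 11. Satisfied.
Vote: the plan of merger requires the unanimous vote of the directors present (19). Unanimous means all 19, so 19 affirmative votes are needed; 19 voted in favor. Satisfied.

Invalid — notice requirement not satisfied.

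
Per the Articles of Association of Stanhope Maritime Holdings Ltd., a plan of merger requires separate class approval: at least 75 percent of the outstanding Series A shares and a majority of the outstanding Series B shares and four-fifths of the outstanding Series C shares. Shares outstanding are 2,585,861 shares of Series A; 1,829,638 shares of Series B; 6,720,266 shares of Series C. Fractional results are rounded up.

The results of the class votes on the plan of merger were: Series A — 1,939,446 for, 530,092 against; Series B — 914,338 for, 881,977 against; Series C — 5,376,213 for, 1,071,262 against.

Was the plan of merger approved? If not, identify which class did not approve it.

Not approved — the Series B shares did not give the required vote.

Series A: 3/4 of 2585861 = 1939395.75, rounded up to 1939396; 1,939,396 required, 1,939,446 in favor — approved.
Series B: a majority of 1829638 is 914820; 914,820 required, 914,338 in favor — not approved.
Series C: 4/5 of 6720266 = 5376212.80, rounded up to 5376213; 5,376,213 required, 5,376,213 in favor — approved.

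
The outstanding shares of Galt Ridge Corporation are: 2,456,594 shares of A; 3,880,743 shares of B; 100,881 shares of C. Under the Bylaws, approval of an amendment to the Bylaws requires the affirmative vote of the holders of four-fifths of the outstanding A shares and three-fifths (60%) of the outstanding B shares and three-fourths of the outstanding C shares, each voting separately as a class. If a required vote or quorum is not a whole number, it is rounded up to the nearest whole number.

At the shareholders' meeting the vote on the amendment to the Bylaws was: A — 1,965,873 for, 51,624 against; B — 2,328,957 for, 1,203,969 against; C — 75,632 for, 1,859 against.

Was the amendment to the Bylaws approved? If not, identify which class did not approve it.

Not approved — the C shares did not give the required vote.

A: 4/5 of 2456594 = 1965275.20, rounded up to 1965276; 1,965,276 required, 1,965,873 in favor — approved.
B: 3/5 of 3880743 = 2328445.80, rounded up to 2328446; 2,328,446 required, 2,328,957 in favor — approved.
C: 3/4 of 100881 = 75660.75, rounded up to 75661; 75,661 required, 75,632 in favor — not approved.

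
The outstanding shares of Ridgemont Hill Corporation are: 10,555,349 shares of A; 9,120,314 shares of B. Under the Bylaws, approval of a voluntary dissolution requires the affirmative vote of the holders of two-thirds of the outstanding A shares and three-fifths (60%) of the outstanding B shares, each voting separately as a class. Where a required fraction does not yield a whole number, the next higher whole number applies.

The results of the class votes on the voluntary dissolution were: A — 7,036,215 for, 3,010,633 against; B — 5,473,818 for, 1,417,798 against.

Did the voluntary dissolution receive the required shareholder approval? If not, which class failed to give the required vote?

A: 2/3 of 10555349 = 7036899.33, rounded up to 7036900; 7,036,900 required, 7,036,215 in favor — not approved.
B: 3/5 of 9120314 = 5472188.40, rounded up to 5472189; 5,472,189 required, 5,473,818 in favor — approved.

Not approved — the A shares did not give the required vote.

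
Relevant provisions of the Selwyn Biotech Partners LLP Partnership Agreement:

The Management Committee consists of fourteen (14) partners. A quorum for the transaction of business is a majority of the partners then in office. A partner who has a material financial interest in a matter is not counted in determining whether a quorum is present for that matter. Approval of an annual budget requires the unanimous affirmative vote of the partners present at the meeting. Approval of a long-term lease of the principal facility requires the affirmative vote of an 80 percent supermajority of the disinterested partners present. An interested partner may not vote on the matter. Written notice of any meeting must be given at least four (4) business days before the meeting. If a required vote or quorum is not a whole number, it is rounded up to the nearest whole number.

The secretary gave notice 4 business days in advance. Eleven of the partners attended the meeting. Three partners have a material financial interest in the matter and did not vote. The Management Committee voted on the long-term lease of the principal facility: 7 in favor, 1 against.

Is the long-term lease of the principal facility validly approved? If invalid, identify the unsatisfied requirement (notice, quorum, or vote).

Notice: 4 business days given; 4 required (4 ≥ 4). Satisfied.
Quorum: 11 present, but the 3 interested partners do not count, leaving 8. Quorum is 8. Satisfied.
Vote: the long-term lease of the principal facility requires four-fifths of the disinterested partners present (11 − 3 = 8). 4/5 of 8 = 6.40, rounded up to 7, so 7 affirmative votes are needed; 7 voted in favor. Satisfied.

Valid — all requirements satisfied.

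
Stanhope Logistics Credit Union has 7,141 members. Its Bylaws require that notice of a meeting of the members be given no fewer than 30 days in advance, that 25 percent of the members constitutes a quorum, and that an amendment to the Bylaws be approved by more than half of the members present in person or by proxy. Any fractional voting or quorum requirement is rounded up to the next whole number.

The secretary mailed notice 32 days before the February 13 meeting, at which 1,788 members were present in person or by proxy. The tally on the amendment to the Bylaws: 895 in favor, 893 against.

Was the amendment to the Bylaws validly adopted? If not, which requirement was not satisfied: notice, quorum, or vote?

Valid — all requirements satisfied.

Notice: 32 days given; 30 required. Satisfied.
Quorum: 25% of 7,141 = 1,785.25, rounded up to 1,786; 1,788 present. Satisfied.
Vote: requires a majority of those present (1,788); a majority of 1788 is 895, so 895 needed; 895 in favor. Satisfied.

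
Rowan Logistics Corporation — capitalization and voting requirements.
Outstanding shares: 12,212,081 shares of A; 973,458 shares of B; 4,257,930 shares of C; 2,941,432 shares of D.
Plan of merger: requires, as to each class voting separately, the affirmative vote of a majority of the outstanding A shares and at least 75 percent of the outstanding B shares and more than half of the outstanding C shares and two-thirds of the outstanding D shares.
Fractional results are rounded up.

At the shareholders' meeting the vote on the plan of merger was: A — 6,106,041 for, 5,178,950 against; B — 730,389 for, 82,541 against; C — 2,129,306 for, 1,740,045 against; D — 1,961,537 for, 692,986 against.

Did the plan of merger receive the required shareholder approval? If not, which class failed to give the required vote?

Approved — every class gave the required vote.

A: a majority of 12212081 is 6106041; 6,106,041 required, 6,106,041 in favor — approved.
B: 3/4 of 973458 = 730093.50, rounded up to 730094; 730,094 required, 730,389 in favor — approved.
C: a majority of 4257930 is 2128966; 2,128,966 required, 2,129,306 in favor — approved.
D: 2/3 of 2941432 = 1960954.67, rounded up to 1960955; 1,960,955 required, 1,961,537 in favor — approved.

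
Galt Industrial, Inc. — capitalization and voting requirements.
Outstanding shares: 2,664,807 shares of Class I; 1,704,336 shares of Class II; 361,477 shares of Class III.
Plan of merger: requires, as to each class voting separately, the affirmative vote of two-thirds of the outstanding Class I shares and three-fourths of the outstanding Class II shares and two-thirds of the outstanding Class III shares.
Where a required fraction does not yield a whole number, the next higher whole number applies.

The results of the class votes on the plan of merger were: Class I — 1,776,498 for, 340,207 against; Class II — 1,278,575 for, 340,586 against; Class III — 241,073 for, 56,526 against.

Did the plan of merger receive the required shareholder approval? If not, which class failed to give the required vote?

Class I: 2/3 of 2664807 = 1776538; 1,776,538 required, 1,776,498 in favor — not approved.
Class II: 3/4 of 1704336 = 1278252; 1,278,252 required, 1,278,575 in favor — approved.
Class III: 2/3 of 361477 = 240984.67, rounded up to 240985; 240,985 required, 241,073 in favor — approved.

Not approved — the Class I shares did not give the required vote.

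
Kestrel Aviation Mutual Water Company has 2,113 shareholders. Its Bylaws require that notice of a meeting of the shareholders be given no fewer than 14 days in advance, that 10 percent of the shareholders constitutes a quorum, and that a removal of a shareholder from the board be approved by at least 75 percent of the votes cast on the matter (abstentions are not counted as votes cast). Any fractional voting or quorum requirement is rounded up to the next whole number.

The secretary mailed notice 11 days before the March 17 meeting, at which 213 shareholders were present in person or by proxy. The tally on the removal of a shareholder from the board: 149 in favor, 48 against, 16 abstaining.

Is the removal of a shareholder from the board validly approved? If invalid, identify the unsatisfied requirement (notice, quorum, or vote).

Notice: 11 days given; 14 required. Not satisfied.
Quorum: 10% of 2,113 = 211.30, rounded up to 212; 213 present. Satisfied.
Vote: requires three-fourths of the votes cast (213 − 16 abstaining = 197); 3/4 of 197 = 147.75, rounded up to 148, so 148 needed; 149 in favor. Satisfied.

Invalid — notice requirement not satisfied.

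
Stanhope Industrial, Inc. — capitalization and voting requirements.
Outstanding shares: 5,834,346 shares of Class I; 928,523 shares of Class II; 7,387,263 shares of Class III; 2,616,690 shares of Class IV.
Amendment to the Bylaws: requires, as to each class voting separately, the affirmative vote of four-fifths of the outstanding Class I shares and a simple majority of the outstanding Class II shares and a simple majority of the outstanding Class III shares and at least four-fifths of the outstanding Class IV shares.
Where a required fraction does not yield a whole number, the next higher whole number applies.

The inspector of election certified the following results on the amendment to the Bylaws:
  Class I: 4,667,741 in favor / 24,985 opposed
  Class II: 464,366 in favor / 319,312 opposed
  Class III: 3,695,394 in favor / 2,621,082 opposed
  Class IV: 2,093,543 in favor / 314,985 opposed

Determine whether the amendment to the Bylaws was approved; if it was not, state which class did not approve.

Class I: 4/5 of 5834346 = 4667476.80, rounded up to 4667477; 4,667,477 required, 4,667,741 in favor — approved.
Class II: a majority of 928523 is 464262; 464,262 required, 464,366 in favor — approved.
Class III: a majority of 7387263 is 3693632; 3,693,632 required, 3,695,394 in favor — approved.
Class IV: 4/5 of 2616690 = 2093352; 2,093,352 required, 2,093,543 in favor — approved.

Approved — every class gave the required vote.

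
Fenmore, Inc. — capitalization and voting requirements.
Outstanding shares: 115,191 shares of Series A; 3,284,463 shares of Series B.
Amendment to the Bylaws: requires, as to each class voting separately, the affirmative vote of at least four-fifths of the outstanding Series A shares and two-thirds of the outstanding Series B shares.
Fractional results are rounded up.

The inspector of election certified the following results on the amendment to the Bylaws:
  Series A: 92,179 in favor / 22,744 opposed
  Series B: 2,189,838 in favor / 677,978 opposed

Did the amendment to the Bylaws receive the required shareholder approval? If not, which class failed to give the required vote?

Series A: 4/5 of 115191 = 92152.80, rounded up to 92153; 92,153 required, 92,179 in favor — approved.
Series B: 2/3 of 3284463 = 2189642; 2,189,642 required, 2,189,838 in favor — approved.

Approved — every class gave the required vote.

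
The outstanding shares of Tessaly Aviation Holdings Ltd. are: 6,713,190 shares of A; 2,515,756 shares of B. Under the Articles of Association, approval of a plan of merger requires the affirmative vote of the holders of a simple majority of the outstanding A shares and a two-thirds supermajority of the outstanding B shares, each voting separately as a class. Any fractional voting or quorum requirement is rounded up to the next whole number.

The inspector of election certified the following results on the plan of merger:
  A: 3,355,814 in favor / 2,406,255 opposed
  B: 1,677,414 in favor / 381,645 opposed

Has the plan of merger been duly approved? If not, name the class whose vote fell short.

A: a majority of 6713190 is 3356596; 3,356,596 required, 3,355,814 in favor — not approved.
B: 2/3 of 2515756 = 1677170.67, rounded up to 1677171; 1,677,171 required, 1,677,414 in favor — approved.

Not approved — the A shares did not give the required vote.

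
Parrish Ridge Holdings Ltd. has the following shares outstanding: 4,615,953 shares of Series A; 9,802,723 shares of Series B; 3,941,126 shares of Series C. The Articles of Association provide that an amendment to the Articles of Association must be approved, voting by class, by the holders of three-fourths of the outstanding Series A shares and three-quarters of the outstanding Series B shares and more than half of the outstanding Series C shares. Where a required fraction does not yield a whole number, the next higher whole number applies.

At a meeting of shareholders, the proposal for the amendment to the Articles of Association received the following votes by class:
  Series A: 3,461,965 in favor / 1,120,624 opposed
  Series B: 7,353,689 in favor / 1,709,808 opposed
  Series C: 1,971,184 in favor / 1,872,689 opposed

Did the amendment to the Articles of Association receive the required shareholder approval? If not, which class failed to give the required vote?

Approved — every class gave the required vote.

Series A: 3/4 of 4615953 = 3461964.75, rounded up to 3461965; 3,461,965 required, 3,461,965 in favor — approved.
Series B: 3/4 of 9802723 = 7352042.25, rounded up to 7352043; 7,352,043 required, 7,353,689 in favor — approved.
Series C: a majority of 3941126 is 1970564; 1,970,564 required, 1,971,184 in favor — approved.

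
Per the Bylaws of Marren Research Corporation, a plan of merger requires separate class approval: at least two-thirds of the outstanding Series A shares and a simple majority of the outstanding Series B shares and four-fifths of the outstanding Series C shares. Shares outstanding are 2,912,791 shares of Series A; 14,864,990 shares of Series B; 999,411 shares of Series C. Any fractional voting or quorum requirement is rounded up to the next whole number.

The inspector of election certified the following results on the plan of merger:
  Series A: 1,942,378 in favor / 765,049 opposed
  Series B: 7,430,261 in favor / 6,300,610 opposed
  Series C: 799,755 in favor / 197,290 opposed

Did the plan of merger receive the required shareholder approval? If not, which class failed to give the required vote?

Not approved — the Series B shares did not give the required vote.

Series A: 2/3 of 2912791 = 1941860.67, rounded up to 1941861; 1,941,861 required, 1,942,378 in favor — approved.
Series B: a majority of 14864990 is 7432496; 7,432,496 required, 7,430,261 in favor — not approved.
Series C: 4/5 of 999411 = 799528.80, rounded up to 799529; 799,529 required, 799,755 in favor — approved.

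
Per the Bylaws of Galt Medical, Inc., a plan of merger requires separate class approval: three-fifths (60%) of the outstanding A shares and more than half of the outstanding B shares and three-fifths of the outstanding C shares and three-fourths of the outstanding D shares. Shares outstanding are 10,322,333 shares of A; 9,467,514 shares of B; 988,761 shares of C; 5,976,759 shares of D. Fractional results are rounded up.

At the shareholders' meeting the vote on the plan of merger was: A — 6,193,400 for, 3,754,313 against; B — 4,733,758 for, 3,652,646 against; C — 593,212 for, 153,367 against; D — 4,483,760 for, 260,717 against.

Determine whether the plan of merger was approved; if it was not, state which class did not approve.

A: 3/5 of 10322333 = 6193399.80, rounded up to 6193400; 6,193,400 required, 6,193,400 in favor — approved.
B: a majority of 9467514 is 4733758; 4,733,758 required, 4,733,758 in favor — approved.
C: 3/5 of 988761 = 593256.60, rounded up to 593257; 593,257 required, 593,212 in favor — not approved.
D: 3/4 of 5976759 = 4482569.25, rounded up to 4482570; 4,482,570 required, 4,483,760 in favor — approved.

Not approved — the C shares did not give the required vote.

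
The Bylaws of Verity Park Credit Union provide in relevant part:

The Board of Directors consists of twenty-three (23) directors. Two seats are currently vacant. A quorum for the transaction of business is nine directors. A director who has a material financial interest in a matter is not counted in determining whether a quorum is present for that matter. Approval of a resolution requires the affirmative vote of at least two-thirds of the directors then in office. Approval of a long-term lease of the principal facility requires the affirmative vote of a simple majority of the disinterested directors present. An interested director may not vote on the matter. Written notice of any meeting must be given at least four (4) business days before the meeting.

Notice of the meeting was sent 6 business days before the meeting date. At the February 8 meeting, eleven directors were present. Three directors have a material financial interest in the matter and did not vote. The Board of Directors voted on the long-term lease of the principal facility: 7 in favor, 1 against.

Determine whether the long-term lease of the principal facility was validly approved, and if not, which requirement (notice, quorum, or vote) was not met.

Invalid — quorum requirement not satisfied.

Notice: 6 business days given; 4 required (6 ≥ 4). Satisfied.
Quorum: 11 present, but the 3 interested directors do not count, leaving 8. Quorum is 9. Not satisfied.
Vote: the long-term lease of the principal facility requires a majority of the disinterested directors present (11 − 3 = 8). A majority of 8 is 5, so 5 affirmative votes are needed; 7 voted in favor. Satisfied. (Moot — without a quorum no business can be validly transacted.)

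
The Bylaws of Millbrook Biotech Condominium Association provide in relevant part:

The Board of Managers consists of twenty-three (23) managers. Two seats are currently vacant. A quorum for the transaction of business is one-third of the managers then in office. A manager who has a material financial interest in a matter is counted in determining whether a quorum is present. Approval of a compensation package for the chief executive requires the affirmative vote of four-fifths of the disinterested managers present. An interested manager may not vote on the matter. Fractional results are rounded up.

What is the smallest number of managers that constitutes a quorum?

1/3 of 21 = 7.

7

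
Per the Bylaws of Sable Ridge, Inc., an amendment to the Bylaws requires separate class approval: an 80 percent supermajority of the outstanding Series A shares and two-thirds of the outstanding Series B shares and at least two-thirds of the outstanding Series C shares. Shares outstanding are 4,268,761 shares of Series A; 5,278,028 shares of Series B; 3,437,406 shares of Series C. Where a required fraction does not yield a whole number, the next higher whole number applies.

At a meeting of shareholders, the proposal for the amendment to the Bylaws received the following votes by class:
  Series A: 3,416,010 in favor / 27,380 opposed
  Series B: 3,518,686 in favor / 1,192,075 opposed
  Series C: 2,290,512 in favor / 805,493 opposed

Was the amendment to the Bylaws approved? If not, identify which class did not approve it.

Series A: 4/5 of 4268761 = 3415008.80, rounded up to 3415009; 3,415,009 required, 3,416,010 in favor — approved.
Series B: 2/3 of 5278028 = 3518685.33, rounded up to 3518686; 3,518,686 required, 3,518,686 in favor — approved.
Series C: 2/3 of 3437406 = 2291604; 2,291,604 required, 2,290,512 in favor — not approved.

Not approved — the Series C shares did not give the required vote.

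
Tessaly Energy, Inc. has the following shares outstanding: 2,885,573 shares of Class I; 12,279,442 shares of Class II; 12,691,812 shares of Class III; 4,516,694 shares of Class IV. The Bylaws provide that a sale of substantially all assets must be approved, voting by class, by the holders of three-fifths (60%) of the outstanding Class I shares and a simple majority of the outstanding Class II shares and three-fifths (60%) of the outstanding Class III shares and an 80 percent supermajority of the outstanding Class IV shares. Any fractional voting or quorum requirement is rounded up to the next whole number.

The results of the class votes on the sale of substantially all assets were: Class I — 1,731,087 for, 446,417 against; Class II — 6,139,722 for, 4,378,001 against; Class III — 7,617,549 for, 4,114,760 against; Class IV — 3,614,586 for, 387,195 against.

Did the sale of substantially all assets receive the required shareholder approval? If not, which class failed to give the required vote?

Not approved — the Class I shares did not give the required vote.

Class I: 3/5 of 2885573 = 1731343.80, rounded up to 1731344; 1,731,344 required, 1,731,087 in favor — not approved.
Class II: a majority of 12279442 is 6139722; 6,139,722 required, 6,139,722 in favor — approved.
Class III: 3/5 of 12691812 = 7615087.20, rounded up to 7615088; 7,615,088 required, 7,617,549 in favor — approved.
Class IV: 4/5 of 4516694 = 3613355.20, rounded up to 3613356; 3,613,356 required, 3,614,586 in favor — approved.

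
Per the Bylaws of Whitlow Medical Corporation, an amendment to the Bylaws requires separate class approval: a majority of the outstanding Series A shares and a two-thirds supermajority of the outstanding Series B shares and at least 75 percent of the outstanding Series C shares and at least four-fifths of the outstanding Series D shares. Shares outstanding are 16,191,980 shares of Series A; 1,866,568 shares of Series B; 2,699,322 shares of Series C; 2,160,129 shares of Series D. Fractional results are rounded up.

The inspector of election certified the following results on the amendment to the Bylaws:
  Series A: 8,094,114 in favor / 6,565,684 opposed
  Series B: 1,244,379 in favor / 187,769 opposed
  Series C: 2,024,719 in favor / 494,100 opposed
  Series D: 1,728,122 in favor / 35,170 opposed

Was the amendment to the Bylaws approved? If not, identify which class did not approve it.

Series A: a majority of 16191980 is 8095991; 8,095,991 required, 8,094,114 in favor — not approved.
Series B: 2/3 of 1866568 = 1244378.67, rounded up to 1244379; 1,244,379 required, 1,244,379 in favor — approved.
Series C: 3/4 of 2699322 = 2024491.50, rounded up to 2024492; 2,024,492 required, 2,024,719 in favor — approved.
Series D: 4/5 of 2160129 = 1728103.20, rounded up to 1728104; 1,728,104 required, 1,728,122 in favor — approved.

Not approved — the Series A shares did not give the required vote.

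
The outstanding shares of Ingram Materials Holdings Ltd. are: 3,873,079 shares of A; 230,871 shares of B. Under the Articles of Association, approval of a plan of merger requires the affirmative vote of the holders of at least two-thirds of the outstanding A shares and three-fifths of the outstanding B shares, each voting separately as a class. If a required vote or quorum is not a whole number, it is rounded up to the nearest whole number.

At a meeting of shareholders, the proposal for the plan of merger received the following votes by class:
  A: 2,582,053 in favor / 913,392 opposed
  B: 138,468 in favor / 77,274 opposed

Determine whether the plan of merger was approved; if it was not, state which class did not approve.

Not approved — the B shares did not give the required vote.

A: 2/3 of 3873079 = 2582052.67, rounded up to 2582053; 2,582,053 required, 2,582,053 in favor — approved.
B: 3/5 of 230871 = 138522.60, rounded up to 138523; 138,523 required, 138,468 in favor — not approved.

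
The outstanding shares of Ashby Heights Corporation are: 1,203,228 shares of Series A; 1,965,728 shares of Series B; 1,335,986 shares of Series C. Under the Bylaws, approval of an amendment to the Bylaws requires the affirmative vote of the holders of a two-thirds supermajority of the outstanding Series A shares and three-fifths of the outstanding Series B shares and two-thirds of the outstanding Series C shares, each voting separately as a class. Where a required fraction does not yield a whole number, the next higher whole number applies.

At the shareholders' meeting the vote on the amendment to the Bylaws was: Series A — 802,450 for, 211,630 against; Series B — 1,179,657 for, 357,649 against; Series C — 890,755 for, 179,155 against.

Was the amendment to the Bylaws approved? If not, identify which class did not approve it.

Series A: 2/3 of 1203228 = 802152; 802,152 required, 802,450 in favor — approved.
Series B: 3/5 of 1965728 = 1179436.80, rounded up to 1179437; 1,179,437 required, 1,179,657 in favor — approved.
Series C: 2/3 of 1335986 = 890657.33, rounded up to 890658; 890,658 required, 890,755 in favor — approved.

Approved — every class gave the required vote.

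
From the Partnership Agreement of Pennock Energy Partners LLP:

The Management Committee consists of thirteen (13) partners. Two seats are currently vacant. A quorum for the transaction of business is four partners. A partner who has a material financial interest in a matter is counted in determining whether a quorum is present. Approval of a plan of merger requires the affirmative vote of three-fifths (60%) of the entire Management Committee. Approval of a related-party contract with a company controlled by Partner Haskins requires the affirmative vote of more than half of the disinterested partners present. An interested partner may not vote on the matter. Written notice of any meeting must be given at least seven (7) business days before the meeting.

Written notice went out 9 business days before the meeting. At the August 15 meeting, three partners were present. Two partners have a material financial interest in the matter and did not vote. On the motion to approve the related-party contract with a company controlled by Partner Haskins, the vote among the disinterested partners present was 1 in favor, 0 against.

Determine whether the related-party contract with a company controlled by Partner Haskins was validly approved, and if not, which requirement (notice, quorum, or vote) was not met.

Invalid — quorum requirement not satisfied.

Notice: 9 business days given; 7 required (9 ≥ 7). Satisfied.
Quorum: 3 present (interested partners count toward quorum); quorum is 4. Not satisfied.
Vote: the related-party contract with a company controlled by Partner Haskins requires a majority of the disinterested partners present (3 − 2 = 1). A majority of 1 is 1, so 1 affirmative vote is needed; 1 voted in favor. Satisfied. (Moot — without a quorum no business can be validly transacted.)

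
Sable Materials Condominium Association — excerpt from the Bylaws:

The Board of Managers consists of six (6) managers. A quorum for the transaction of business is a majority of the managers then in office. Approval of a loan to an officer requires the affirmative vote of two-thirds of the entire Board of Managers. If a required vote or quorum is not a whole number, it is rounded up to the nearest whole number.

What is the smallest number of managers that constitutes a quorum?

4

A majority of 6 is 4.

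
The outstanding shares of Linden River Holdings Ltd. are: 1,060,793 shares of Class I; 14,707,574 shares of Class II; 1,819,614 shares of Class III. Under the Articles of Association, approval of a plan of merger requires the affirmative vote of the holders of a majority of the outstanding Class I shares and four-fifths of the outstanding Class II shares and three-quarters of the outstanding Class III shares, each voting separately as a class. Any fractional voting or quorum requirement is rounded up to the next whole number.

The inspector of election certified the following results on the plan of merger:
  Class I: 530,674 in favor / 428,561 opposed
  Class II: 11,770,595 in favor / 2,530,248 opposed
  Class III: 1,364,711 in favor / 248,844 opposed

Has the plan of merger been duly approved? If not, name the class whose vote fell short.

Approved — every class gave the required vote.

Class I: a majority of 1060793 is 530397; 530,397 required, 530,674 in favor — approved.
Class II: 4/5 of 14707574 = 11766059.20, rounded up to 11766060; 11,766,060 required, 11,770,595 in favor — approved.
Class III: 3/4 of 1819614 = 1364710.50, rounded up to 1364711; 1,364,711 required, 1,364,711 in favor — approved.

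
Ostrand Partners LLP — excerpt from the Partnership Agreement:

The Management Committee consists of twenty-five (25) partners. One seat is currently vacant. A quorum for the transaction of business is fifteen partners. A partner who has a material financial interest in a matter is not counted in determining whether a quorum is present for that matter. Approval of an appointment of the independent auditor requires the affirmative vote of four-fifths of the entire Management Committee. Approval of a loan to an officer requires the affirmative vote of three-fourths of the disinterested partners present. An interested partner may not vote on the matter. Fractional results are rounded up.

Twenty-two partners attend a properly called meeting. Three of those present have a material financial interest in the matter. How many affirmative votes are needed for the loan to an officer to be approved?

15

The loan to an officer requires three-fourths of the disinterested partners present (22 − 3 = 19).
3/4 of 19 = 14.25, rounded up to 15.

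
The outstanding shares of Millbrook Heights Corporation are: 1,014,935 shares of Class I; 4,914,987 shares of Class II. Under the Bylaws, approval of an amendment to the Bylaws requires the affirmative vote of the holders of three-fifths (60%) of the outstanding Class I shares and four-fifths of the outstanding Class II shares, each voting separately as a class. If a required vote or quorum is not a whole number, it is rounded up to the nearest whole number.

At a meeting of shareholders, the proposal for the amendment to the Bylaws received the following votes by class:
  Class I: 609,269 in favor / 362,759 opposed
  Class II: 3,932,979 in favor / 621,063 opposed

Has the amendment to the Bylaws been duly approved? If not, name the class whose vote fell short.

Class I: 3/5 of 1014935 = 608961; 608,961 required, 609,269 in favor — approved.
Class II: 4/5 of 4914987 = 3931989.60, rounded up to 3931990; 3,931,990 required, 3,932,979 in favor — approved.

Approved — every class gave the required vote.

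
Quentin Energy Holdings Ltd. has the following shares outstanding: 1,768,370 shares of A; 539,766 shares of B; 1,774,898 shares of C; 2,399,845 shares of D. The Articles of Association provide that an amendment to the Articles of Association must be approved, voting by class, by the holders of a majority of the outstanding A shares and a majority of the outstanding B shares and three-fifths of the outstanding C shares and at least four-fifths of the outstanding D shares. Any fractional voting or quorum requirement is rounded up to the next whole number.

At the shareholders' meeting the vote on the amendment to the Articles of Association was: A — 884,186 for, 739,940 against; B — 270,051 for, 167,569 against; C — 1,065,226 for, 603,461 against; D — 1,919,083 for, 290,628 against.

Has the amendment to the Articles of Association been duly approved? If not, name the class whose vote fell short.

Not approved — the D shares did not give the required vote.

A: a majority of 1768370 is 884186; 884,186 required, 884,186 in favor — approved.
B: a majority of 539766 is 269884; 269,884 required, 270,051 in favor — approved.
C: 3/5 of 1774898 = 1064938.80, rounded up to 1064939; 1,064,939 required, 1,065,226 in favor — approved.
D: 4/5 of 2399845 = 1919876; 1,919,876 required, 1,919,083 in favor — not approved.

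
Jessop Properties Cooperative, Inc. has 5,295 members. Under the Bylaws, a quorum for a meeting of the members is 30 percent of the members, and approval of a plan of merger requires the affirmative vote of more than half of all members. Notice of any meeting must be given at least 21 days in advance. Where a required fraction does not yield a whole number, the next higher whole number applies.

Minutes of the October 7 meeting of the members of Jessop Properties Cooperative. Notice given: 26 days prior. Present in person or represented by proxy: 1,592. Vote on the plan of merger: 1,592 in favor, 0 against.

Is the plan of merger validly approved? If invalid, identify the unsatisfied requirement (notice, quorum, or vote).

Notice: 26 days given; 21 required. Satisfied.
Quorum: 30% of 5,295 = 1,588.50, rounded up to 1,589; 1,592 present. Satisfied.
Vote: requires a majority of all members (5,295); a majority of 5295 is 2648, so 2,648 needed; 1,592 in favor. Not satisfied.

Invalid — vote requirement not satisfied.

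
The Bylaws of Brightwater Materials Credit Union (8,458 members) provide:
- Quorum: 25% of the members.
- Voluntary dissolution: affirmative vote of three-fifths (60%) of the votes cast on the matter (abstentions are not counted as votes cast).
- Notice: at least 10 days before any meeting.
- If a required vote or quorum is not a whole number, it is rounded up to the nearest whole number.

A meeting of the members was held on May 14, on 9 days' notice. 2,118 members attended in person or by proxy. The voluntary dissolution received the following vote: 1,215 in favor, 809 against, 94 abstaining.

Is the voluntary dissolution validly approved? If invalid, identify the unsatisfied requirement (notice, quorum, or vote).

Invalid — notice requirement not satisfied.

Notice: 9 days given; 10 required. Not satisfied.
Quorum: 25% of 8,458 = 2,114.50, rounded up to 2,115; 2,118 present. Satisfied.
Vote: requires three-fifths of the votes cast (2,118 − 94 abstaining = 2,024); 3/5 of 2024 = 1214.40, rounded up to 1215, so 1,215 needed; 1,215 in favor. Satisfied.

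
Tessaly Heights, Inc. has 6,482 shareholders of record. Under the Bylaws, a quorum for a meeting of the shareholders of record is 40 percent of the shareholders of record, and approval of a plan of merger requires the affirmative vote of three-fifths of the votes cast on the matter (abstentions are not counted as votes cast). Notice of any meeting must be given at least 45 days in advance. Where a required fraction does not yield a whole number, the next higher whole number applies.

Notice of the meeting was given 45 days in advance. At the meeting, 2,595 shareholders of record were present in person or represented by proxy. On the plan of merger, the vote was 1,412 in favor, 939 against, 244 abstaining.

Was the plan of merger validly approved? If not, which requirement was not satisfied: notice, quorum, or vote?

Valid — all requirements satisfied.

Notice: 45 days given; 45 required. Satisfied.
Quorum: 40% of 6,482 = 2,592.80, rounded up to 2,593; 2,595 present. Satisfied.
Vote: requires three-fifths of the votes cast (2,595 − 244 abstaining = 2,351); 3/5 of 2351 = 1410.60, rounded up to 1411, so 1,411 needed; 1,412 in favor. Satisfied.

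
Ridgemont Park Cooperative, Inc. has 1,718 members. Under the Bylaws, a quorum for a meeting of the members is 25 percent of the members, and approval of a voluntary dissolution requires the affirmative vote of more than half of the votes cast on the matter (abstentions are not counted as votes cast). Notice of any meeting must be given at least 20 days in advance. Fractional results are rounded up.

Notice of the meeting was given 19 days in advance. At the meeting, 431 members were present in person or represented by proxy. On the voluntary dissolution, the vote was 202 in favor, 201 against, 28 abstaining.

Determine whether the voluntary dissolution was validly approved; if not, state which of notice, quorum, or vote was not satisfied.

Notice: 19 days given; 20 required. Not satisfied.
Quorum: 25% of 1,718 = 429.50, rounded up to 430; 431 present. Satisfied.
Vote: requires a majority of the votes cast (431 − 28 abstaining = 403); a majority of 403 is 202, so 202 needed; 202 in favor. Satisfied.

Invalid — notice requirement not satisfied.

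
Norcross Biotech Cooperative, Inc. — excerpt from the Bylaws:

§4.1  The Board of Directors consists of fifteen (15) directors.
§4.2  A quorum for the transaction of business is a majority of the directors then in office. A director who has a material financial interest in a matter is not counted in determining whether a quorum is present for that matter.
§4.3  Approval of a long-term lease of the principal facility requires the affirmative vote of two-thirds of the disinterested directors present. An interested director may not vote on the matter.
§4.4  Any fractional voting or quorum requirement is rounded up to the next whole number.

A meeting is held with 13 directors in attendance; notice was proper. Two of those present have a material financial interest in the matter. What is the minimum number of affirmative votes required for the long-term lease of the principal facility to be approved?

The long-term lease of the principal facility requires two-thirds of the disinterested directors present (13 − 2 = 11).
2/3 of 11 = 7.33, rounded up to 8.

8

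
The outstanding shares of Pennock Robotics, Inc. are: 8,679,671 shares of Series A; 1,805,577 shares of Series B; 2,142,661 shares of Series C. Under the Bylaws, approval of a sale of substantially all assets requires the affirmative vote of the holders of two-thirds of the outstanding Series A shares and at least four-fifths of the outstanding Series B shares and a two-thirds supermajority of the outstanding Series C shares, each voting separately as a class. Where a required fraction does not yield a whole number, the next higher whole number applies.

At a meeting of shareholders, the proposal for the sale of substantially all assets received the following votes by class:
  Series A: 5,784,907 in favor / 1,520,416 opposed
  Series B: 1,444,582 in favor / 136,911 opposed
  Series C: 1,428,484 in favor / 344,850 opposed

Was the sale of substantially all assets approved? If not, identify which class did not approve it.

Not approved — the Series A shares did not give the required vote.

Series A: 2/3 of 8679671 = 5786447.33, rounded up to 5786448; 5,786,448 required, 5,784,907 in favor — not approved.
Series B: 4/5 of 1805577 = 1444461.60, rounded up to 1444462; 1,444,462 required, 1,444,582 in favor — approved.
Series C: 2/3 of 2142661 = 1428440.67, rounded up to 1428441; 1,428,441 required, 1,428,484 in favor — approved.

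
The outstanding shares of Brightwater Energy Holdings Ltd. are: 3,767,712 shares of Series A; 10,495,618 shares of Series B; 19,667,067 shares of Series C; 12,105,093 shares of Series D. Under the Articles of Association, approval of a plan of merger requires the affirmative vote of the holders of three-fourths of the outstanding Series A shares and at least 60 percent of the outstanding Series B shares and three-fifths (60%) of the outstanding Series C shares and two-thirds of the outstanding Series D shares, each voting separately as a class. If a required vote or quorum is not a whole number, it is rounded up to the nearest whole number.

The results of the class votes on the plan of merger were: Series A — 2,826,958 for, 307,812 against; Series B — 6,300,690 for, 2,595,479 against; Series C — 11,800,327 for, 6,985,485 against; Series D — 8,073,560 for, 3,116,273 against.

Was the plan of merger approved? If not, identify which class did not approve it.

Series A: 3/4 of 3767712 = 2825784; 2,825,784 required, 2,826,958 in favor — approved.
Series B: 3/5 of 10495618 = 6297370.80, rounded up to 6297371; 6,297,371 required, 6,300,690 in favor — approved.
Series C: 3/5 of 19667067 = 11800240.20, rounded up to 11800241; 11,800,241 required, 11,800,327 in favor — approved.
Series D: 2/3 of 12105093 = 8070062; 8,070,062 required, 8,073,560 in favor — approved.

Approved — every class gave the required vote.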